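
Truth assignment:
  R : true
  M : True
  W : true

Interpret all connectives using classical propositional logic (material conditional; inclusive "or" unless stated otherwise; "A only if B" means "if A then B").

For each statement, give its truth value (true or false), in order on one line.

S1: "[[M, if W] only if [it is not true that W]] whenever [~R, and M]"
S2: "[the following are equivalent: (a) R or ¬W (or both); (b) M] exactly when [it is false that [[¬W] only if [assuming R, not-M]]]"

S1 true / S2 false

S1: This is (~R & M) -> ((W -> M) -> ~W).

~R = ~T = F
~R & M = F & T = F
W -> M = T -> T = T
~W = ~T = F
(W -> M) -> ~W = T -> F = F
(~R & M) -> ((W -> M) -> ~W) = F -> F = T
So S1 is true.

S2: This is ((R | ~W) <-> M) <-> ~(~W -> (R -> ~M)).

~W = ~T = F
R | ~W = T | F = T
(R | ~W) <-> M = T <-> T = T
~W = ~T = F
~M = ~T = F
R -> ~M = T -> F = F
~W -> (R -> ~M) = F -> F = T
~(~W -> (R -> ~M)) = ~T = F
((R | ~W) <-> M) <-> ~(~W -> (R -> ~M)) = T <-> F = F
Hence S2 is false.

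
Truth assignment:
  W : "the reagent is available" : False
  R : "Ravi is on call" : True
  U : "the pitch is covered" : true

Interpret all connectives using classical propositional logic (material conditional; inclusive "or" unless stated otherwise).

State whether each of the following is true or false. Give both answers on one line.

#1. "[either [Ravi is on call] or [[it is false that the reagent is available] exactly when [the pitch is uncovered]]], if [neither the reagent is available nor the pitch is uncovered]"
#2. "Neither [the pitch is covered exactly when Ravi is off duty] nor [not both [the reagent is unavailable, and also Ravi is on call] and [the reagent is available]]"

#1: Parsed as (W nor ~U) -> (R | (~W <-> ~U))

~U = ~T = F
W nor ~U = F nor F = T
~W = ~F = T
~U = ~T = F
~W <-> ~U = T <-> F = F
R | (~W <-> ~U) = T | F = T
(W nor ~U) -> (R | (~W <-> ~U)) = T -> T = T
So #1 is true.

#2: Formalization: (U <-> ~R) nor ((~W & R) nand W)

~R = ~T = F
U <-> ~R = T <-> F = F
~W = ~F = T
~W & R = T & T = T
(~W & R) nand W = T nand F = T
(U <-> ~R) nor ((~W & R) nand W) = F nor T = F
Thus #2 is false.

#1 T / #2 F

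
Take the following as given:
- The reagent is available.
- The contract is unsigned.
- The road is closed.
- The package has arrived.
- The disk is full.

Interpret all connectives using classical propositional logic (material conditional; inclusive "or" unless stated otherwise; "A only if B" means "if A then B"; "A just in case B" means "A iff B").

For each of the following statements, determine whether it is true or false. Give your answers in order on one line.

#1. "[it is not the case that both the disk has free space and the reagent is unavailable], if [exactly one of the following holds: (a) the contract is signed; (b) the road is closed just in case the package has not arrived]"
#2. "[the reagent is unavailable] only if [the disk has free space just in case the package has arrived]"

#1 True, #2 True

Let Q = "the contract is signed" (F), R = "the road is closed" (T), S = "the package has arrived" (T), U = "the disk is full" (T), P = "the reagent is available" (T).

#1: In symbols: (Q ⊕ (R ↔ ¬S)) → (¬U ↑ ¬P)

¬S = ¬T = F
R ↔ ¬S = T ↔ F = F
Q ⊕ (R ↔ ¬S) = F ⊕ F = F
¬U = ¬T = F
¬P = ¬T = F
¬U ↑ ¬P = F ↑ F = T
(Q ⊕ (R ↔ ¬S)) → (¬U ↑ ¬P) = F → T = T
Hence #1 is true.

#2: This is ¬P → (¬U ↔ S).

¬P = ¬T = F
¬U = ¬T = F
¬U ↔ S = F ↔ T = F
¬P → (¬U ↔ S) = F → F = T
Hence #2 is true.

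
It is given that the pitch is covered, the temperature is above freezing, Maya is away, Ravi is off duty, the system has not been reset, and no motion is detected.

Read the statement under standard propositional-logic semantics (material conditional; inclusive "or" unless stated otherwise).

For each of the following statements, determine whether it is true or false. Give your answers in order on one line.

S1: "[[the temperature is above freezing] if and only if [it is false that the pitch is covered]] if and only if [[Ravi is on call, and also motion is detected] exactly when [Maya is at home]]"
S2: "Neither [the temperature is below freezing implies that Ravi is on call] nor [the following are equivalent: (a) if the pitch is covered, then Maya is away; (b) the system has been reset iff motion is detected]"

S1 false; S2 false

Let Q = "the temperature is below freezing" (F), P = "the pitch is covered" (T), S = "Ravi is on call" (F), V = "motion is detected" (F), R = "Maya is at home" (F), U = "the system has been reset" (F).

S1: This is (¬Q ↔ ¬P) ↔ ((S ∧ V) ↔ R).

¬Q = ¬F = T
¬P = ¬T = F
¬Q ↔ ¬P = T ↔ F = F
S ∧ V = F ∧ F = F
(S ∧ V) ↔ R = F ↔ F = T
(¬Q ↔ ¬P) ↔ ((S ∧ V) ↔ R) = F ↔ T = F
Hence S1 is false.

S2: In symbols: (Q → S) ↓ ((P → ¬R) ↔ (U ↔ V))

Q → S = F → F = T
¬R = ¬F = T
P → ¬R = T → T = T
U ↔ V = F ↔ F = T
(P → ¬R) ↔ (U ↔ V) = T ↔ T = T
(Q → S) ↓ ((P → ¬R) ↔ (U ↔ V)) = T ↓ T = F
Thus S2 is false.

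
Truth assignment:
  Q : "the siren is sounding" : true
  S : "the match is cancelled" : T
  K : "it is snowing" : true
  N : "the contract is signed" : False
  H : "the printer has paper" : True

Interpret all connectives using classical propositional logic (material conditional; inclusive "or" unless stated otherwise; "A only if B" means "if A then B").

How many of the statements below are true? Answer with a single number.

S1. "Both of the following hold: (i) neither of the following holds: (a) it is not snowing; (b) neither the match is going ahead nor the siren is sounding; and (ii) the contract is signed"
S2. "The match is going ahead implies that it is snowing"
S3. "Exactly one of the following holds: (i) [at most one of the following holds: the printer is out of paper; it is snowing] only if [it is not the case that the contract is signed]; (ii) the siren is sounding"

1

S1: Parsed as (~K nor (~S nor Q)) & N

~K = ~T = F
~S = ~T = F
~S nor Q = F nor T = F
~K nor (~S nor Q) = F nor F = T
(~K nor (~S nor Q)) & N = T & F = F
Thus S1 is false.

S2: Parsed as ~S -> K

~S = ~T = F
~S -> K = F -> T = T
So S2 is true.

S3: This is ((~H nand K) -> ~N) xor Q.

~H = ~T = F
~H nand K = F nand T = T
~N = ~F = T
(~H nand K) -> ~N = T -> T = T
((~H nand K) -> ~N) xor Q = T xor T = F
Thus S3 is false.

1 of the 3 statements is true (S2).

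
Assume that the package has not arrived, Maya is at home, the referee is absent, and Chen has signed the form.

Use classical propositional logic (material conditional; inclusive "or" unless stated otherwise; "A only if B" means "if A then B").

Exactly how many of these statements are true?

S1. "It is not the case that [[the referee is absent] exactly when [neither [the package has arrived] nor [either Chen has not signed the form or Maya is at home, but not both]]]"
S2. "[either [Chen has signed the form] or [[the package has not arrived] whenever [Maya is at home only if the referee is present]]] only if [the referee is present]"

Let R = "the referee is present" (F), P = "the package has arrived" (F), S = "Chen has signed the form" (T), Q = "Maya is at home" (T).

S1: Parsed as ¬(¬R ↔ (P ↓ (¬S ⊕ Q)))

¬R = ¬F = T
¬S = ¬T = F
¬S ⊕ Q = F ⊕ T = T
P ↓ (¬S ⊕ Q) = F ↓ T = F
¬R ↔ (P ↓ (¬S ⊕ Q)) = T ↔ F = F
¬(¬R ↔ (P ↓ (¬S ⊕ Q))) = ¬F = T
So S1 is true.

S2: This is (S ∨ ((Q → R) → ¬P)) → R.

Q → R = T → F = F
¬P = ¬F = T
(Q → R) → ¬P = F → T = T
S ∨ ((Q → R) → ¬P) = T ∨ T = T
(S ∨ ((Q → R) → ¬P)) → R = T → F = F
Hence S2 is false.

1 of the 2 statements is true (S1).

1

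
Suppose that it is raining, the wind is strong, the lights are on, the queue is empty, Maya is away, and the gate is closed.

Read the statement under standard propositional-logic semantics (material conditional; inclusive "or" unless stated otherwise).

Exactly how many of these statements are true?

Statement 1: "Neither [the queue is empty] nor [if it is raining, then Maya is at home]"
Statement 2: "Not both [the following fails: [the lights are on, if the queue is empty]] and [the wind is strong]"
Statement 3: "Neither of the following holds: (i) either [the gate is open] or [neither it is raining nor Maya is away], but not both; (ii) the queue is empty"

1

Let S = "the queue is empty" (True), P = "it is raining" (True), U = "Maya is at home" (False), R = "the lights are on" (True), Q = "the wind is strong" (True), V = "the gate is open" (False).

Statement 1: This is S nor (P -> U).

P -> U = True -> False = False
S nor (P -> U) = True nor False = False
Hence Statement 1 is false.

Statement 2: This is not (S -> R) nand Q.

S -> R = True -> True = True
not (S -> R) = not True = False
not (S -> R) nand Q = False nand True = True
Hence Statement 2 is true.

Statement 3: In symbols: (V xor (P nor not U)) nor S

not U = not False = True
P nor not U = True nor True = False
V xor (P nor not U) = False xor False = False
(V xor (P nor not U)) nor S = False nor True = False
Hence Statement 3 is false.

Count: 1.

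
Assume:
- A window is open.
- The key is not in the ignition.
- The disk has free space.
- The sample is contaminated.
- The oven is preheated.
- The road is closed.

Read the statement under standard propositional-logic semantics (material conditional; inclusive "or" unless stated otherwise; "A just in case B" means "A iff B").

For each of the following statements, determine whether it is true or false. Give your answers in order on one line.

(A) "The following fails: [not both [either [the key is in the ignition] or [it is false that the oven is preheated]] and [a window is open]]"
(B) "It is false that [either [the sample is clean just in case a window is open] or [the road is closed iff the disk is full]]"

Let S = "the key is in the ignition" (False), V = "the oven is preheated" (True), G = "a window is open" (True), L = "the sample is contaminated" (True), N = "the road is closed" (True), U = "the disk is full" (False).

(A): Formalization: not ((S or not V) nand G)

not V = not True = False
S or not V = False or False = False
(S or not V) nand G = False nand True = True
not ((S or not V) nand G) = not True = False
Hence (A) is false.

(B): Parsed as not ((not L iff G) or (N iff U))

not L = not True = False
not L iff G = False iff True = False
N iff U = True iff False = False
(not L iff G) or (N iff U) = False or False = False
not ((not L iff G) or (N iff U)) = not False = True
Thus (B) is true.

(A) F; (B) T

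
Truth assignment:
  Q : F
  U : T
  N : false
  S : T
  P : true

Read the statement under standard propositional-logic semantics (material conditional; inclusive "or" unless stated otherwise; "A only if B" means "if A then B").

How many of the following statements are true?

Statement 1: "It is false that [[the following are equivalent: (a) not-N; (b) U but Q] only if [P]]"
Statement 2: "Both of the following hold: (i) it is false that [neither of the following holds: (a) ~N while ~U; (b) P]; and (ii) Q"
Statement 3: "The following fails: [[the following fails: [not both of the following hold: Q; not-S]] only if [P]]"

0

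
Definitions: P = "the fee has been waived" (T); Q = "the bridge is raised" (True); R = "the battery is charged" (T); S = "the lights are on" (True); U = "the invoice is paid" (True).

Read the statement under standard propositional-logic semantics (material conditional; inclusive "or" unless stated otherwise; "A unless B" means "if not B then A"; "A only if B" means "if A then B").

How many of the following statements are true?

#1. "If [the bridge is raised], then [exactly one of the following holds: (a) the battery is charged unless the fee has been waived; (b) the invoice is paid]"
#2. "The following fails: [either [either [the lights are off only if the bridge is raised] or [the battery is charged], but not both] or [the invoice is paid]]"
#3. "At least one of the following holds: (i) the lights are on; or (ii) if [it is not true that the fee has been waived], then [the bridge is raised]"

#1: This is Q -> ((R or P) xor U).

R or P = True or True = True
(R or P) xor U = True xor True = False
Q -> ((R or P) xor U) = True -> False = False
Hence #1 is false.

#2: Parsed as not (((not S -> Q) xor R) or U)

not S = not True = False
not S -> Q = False -> True = True
(not S -> Q) xor R = True xor True = False
((not S -> Q) xor R) or U = False or True = True
not (((not S -> Q) xor R) or U) = not True = False
Hence #2 is false.

#3: This is S or (not P -> Q).

not P = not True = False
not P -> Q = False -> True = True
S or (not P -> Q) = True or True = True
So #3 is true.

True statements: 1 (#3).

1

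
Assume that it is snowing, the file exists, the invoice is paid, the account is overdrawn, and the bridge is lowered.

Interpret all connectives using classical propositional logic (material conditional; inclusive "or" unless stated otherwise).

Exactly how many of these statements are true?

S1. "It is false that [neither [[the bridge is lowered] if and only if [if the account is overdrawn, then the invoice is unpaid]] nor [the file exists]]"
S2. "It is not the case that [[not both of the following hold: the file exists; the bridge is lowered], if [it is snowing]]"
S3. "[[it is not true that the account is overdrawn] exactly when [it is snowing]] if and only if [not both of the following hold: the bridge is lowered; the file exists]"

3

Let U = "the bridge is raised" (False), S = "the account is overdrawn" (True), R = "the invoice is paid" (True), Q = "the file exists" (True), P = "it is snowing" (True).

S1: Parsed as not ((not U iff (S -> not R)) nor Q)

not U = not False = True
not R = not True = False
S -> not R = True -> False = False
not U iff (S -> not R) = True iff False = False
(not U iff (S -> not R)) nor Q = False nor True = False
not ((not U iff (S -> not R)) nor Q) = not False = True
Thus S1 is true.

S2: Formalization: not (P -> (Q nand not U))

not U = not False = True
Q nand not U = True nand True = False
P -> (Q nand not U) = True -> False = False
not (P -> (Q nand not U)) = not False = True
Hence S2 is true.

S3: Parsed as (not S iff P) iff (not U nand Q)

not S = not True = False
not S iff P = False iff True = False
not U = not False = True
not U nand Q = True nand True = False
(not S iff P) iff (not U nand Q) = False iff False = True
Hence S3 is true.

True statements: 3.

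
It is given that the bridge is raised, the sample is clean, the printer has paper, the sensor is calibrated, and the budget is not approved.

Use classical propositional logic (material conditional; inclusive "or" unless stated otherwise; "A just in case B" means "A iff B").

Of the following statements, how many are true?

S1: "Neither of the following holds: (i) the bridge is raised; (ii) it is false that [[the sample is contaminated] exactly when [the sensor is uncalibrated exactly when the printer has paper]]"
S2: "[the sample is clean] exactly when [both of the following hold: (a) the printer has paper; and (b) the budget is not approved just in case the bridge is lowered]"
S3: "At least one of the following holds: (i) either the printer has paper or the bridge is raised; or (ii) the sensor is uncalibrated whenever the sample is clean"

Let P = "the bridge is raised" (T), Q = "the sample is contaminated" (F), S = "the sensor is calibrated" (T), R = "the printer has paper" (T), U = "the budget is approved" (F).

S1: Formalization: P ↓ ¬(Q ↔ (¬S ↔ R))

¬S = ¬T = F
¬S ↔ R = F ↔ T = F
Q ↔ (¬S ↔ R) = F ↔ F = T
¬(Q ↔ (¬S ↔ R)) = ¬T = F
P ↓ ¬(Q ↔ (¬S ↔ R)) = T ↓ F = F
Hence S1 is false.

S2: Formalization: ¬Q ↔ (R ∧ (¬U ↔ ¬P))

¬Q = ¬F = T
¬U = ¬F = T
¬P = ¬T = F
¬U ↔ ¬P = T ↔ F = F
R ∧ (¬U ↔ ¬P) = T ∧ F = F
¬Q ↔ (R ∧ (¬U ↔ ¬P)) = T ↔ F = F
Hence S2 is false.

S3: Parsed as (R ∨ P) ∨ (¬Q → ¬S)

R ∨ P = T ∨ T = T
¬Q = ¬F = T
¬S = ¬T = F
¬Q → ¬S = T → F = F
(R ∨ P) ∨ (¬Q → ¬S) = T ∨ F = T
Hence S3 is true.

1 of the 3 statements is true.

1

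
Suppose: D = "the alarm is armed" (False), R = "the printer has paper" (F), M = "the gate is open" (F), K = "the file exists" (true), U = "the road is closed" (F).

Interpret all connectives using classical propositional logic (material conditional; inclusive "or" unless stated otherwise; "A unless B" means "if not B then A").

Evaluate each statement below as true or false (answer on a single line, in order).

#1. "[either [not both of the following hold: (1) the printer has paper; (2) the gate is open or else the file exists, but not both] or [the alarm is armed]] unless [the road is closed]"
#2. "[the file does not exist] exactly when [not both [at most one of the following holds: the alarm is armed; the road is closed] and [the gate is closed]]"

#1 T; #2 T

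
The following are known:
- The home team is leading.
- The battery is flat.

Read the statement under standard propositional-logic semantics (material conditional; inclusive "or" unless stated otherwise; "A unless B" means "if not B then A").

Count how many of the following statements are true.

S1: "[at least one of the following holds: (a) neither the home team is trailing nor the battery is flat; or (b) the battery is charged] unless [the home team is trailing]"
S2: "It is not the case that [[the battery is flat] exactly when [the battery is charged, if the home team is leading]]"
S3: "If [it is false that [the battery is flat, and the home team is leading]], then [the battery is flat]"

2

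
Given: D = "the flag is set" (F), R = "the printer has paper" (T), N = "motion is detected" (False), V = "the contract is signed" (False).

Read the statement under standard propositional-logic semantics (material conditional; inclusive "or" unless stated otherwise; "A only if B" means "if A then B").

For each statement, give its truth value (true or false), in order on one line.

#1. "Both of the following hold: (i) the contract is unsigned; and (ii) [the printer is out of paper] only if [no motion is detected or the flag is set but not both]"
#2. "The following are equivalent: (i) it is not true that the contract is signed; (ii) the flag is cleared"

#1 T, #2 T

#1: This is not V and (not R -> (not N xor D)).

not V = not False = True
not R = not True = False
not N = not False = True
not N xor D = True xor False = True
not R -> (not N xor D) = False -> True = True
not V and (not R -> (not N xor D)) = True and True = True
So #1 is true.

#2: Parsed as not V iff not D

not V = not False = True
not D = not False = True
not V iff not D = True iff True = True
Hence #2 is true.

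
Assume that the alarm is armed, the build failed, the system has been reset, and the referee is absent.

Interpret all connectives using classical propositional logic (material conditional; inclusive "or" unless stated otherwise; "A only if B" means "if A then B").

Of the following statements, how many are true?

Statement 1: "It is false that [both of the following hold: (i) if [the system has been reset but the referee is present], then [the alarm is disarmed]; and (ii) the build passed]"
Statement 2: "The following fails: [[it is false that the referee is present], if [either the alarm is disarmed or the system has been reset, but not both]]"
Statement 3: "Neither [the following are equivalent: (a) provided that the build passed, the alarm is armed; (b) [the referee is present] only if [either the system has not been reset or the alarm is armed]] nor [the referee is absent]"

1

Let R = "the system has been reset" (T), S = "the referee is present" (F), P = "the alarm is armed" (T), Q = "the build passed" (F).

Statement 1: In symbols: ~(((R & S) -> ~P) & Q)

R & S = T & F = F
~P = ~T = F
(R & S) -> ~P = F -> F = T
((R & S) -> ~P) & Q = T & F = F
~(((R & S) -> ~P) & Q) = ~F = T
So Statement 1 is true.

Statement 2: Formalization: ~((~P xor R) -> ~S)

~P = ~T = F
~P xor R = F xor T = T
~S = ~F = T
(~P xor R) -> ~S = T -> T = T
~((~P xor R) -> ~S) = ~T = F
Hence Statement 2 is false.

Statement 3: Parsed as ((Q -> P) <-> (S -> (~R | P))) nor ~S

Q -> P = F -> T = T
~R = ~T = F
~R | P = F | T = T
S -> (~R | P) = F -> T = T
(Q -> P) <-> (S -> (~R | P)) = T <-> T = T
~S = ~F = T
((Q -> P) <-> (S -> (~R | P))) nor ~S = T nor T = F
So Statement 3 is false.

True statements: 1 (Statement 1).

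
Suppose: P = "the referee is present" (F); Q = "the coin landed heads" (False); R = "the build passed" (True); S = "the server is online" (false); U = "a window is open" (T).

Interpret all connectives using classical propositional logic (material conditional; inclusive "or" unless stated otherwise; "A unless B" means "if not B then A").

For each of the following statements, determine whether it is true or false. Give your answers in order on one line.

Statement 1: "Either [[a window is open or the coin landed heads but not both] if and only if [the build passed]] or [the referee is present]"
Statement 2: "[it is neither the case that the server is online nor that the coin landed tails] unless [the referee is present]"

Statement 1 T; Statement 2 F

Statement 1: Formalization: ((U ⊕ Q) ↔ R) ∨ P

U ⊕ Q = T ⊕ F = T
(U ⊕ Q) ↔ R = T ↔ T = T
((U ⊕ Q) ↔ R) ∨ P = T ∨ F = T
So Statement 1 is true.

Statement 2: In symbols: (S ↓ ¬Q) ∨ P

¬Q = ¬F = T
S ↓ ¬Q = F ↓ T = F
(S ↓ ¬Q) ∨ P = F ∨ F = F
Hence Statement 2 is false.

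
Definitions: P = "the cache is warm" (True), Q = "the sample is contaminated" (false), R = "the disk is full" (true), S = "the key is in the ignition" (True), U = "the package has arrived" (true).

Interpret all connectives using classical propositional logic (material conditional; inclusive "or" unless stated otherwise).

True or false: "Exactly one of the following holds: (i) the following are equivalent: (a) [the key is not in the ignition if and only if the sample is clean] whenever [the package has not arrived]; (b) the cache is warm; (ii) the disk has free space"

True.

Values: U=T, S=T, Q=F, P=T, R=T.
This is ((~U -> (~S <-> ~Q)) <-> P) xor ~R.

~U = ~T = F
~S = ~T = F
~Q = ~F = T
~S <-> ~Q = F <-> T = F
~U -> (~S <-> ~Q) = F -> F = T
(~U -> (~S <-> ~Q)) <-> P = T <-> T = T
~R = ~T = F
((~U -> (~S <-> ~Q)) <-> P) xor ~R = T xor F = T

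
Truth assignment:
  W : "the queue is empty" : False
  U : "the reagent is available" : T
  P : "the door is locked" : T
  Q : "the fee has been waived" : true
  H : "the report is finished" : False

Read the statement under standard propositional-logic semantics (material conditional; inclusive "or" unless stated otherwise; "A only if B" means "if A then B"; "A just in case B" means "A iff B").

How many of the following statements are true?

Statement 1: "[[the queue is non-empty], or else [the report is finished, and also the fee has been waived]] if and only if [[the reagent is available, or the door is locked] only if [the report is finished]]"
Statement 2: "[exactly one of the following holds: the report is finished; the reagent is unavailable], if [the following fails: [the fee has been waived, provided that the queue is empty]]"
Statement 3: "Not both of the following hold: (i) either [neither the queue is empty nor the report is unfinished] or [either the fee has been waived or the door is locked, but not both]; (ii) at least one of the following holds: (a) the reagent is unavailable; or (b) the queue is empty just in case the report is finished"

Statement 1: This is (~W | (H & Q)) <-> ((U | P) -> H).

~W = ~F = T
H & Q = F & T = F
~W | (H & Q) = T | F = T
U | P = T | T = T
(U | P) -> H = T -> F = F
(~W | (H & Q)) <-> ((U | P) -> H) = T <-> F = F
Hence Statement 1 is false.

Statement 2: Formalization: ~(W -> Q) -> (H xor ~U)

W -> Q = F -> T = T
~(W -> Q) = ~T = F
~U = ~T = F
H xor ~U = F xor F = F
~(W -> Q) -> (H xor ~U) = F -> F = T
Thus Statement 2 is true.

Statement 3: Formalization: ((W nor ~H) | (Q xor P)) nand (~U | (W <-> H))

~H = ~F = T
W nor ~H = F nor T = F
Q xor P = T xor T = F
(W nor ~H) | (Q xor P) = F | F = F
~U = ~T = F
W <-> H = F <-> F = T
~U | (W <-> H) = F | T = T
((W nor ~H) | (Q xor P)) nand (~U | (W <-> H)) = F nand T = T
Thus Statement 3 is true.

Count: 2.

2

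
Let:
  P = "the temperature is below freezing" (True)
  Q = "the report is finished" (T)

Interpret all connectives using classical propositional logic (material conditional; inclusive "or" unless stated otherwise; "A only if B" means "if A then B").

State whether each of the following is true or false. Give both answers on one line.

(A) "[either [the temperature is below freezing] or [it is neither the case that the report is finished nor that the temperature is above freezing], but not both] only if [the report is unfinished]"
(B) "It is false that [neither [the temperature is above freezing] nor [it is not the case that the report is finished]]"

(A) false, (B) false

(A): Parsed as (P xor (Q nor ~P)) -> ~Q

~P = ~T = F
Q nor ~P = T nor F = F
P xor (Q nor ~P) = T xor F = T
~Q = ~T = F
(P xor (Q nor ~P)) -> ~Q = T -> F = F
Hence (A) is false.

(B): Parsed as ~(~P nor ~Q)

~P = ~T = F
~Q = ~T = F
~P nor ~Q = F nor F = T
~(~P nor ~Q) = ~T = F
So (B) is false.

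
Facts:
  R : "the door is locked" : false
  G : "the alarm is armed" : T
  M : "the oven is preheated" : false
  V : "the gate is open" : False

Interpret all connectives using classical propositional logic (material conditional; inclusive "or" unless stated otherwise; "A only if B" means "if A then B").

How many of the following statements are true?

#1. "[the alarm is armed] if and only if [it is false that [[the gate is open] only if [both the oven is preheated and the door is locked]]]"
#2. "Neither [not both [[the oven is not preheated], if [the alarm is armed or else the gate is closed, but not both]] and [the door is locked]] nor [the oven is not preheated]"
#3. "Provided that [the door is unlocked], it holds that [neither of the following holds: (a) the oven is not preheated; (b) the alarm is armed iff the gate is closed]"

0

#1: Formalization: G iff not (V -> (M and R))

M and R = False and False = False
V -> (M and R) = False -> False = True
not (V -> (M and R)) = not True = False
G iff not (V -> (M and R)) = True iff False = False
So #1 is false.

#2: This is (((G xor not V) -> not M) nand R) nor not M.

not V = not False = True
G xor not V = True xor True = False
not M = not False = True
(G xor not V) -> not M = False -> True = True
((G xor not V) -> not M) nand R = True nand False = True
not M = not False = True
(((G xor not V) -> not M) nand R) nor not M = True nor True = False
So #2 is false.

#3: Formalization: not R -> (not M nor (G iff not V))

not R = not False = True
not M = not False = True
not V = not False = True
G iff not V = True iff True = True
not M nor (G iff not V) = True nor True = False
not R -> (not M nor (G iff not V)) = True -> False = False
Hence #3 is false.

True statements: 0 (none).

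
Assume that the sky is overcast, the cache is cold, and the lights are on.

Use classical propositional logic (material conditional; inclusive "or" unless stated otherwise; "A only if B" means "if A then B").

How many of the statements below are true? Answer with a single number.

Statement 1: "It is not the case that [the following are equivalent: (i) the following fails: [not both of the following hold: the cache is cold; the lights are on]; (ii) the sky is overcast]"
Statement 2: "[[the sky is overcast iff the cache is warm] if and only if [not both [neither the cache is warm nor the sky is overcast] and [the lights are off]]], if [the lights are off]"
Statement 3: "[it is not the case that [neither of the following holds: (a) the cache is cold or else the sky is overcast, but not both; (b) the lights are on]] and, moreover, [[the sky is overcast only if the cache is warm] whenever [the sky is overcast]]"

1

Let Q = "the cache is warm" (F), R = "the lights are on" (T), P = "the sky is overcast" (T).

Statement 1: This is ~(~(~Q nand R) <-> P).

~Q = ~F = T
~Q nand R = T nand T = F
~(~Q nand R) = ~F = T
~(~Q nand R) <-> P = T <-> T = T
~(~(~Q nand R) <-> P) = ~T = F
Hence Statement 1 is false.

Statement 2: This is ~R -> ((P <-> Q) <-> ((Q nor P) nand ~R)).

~R = ~T = F
P <-> Q = T <-> F = F
Q nor P = F nor T = F
~R = ~T = F
(Q nor P) nand ~R = F nand F = T
(P <-> Q) <-> ((Q nor P) nand ~R) = F <-> T = F
~R -> ((P <-> Q) <-> ((Q nor P) nand ~R)) = F -> F = T
Thus Statement 2 is true.

Statement 3: This is ~((~Q xor P) nor R) & (P -> (P -> Q)).

~Q = ~F = T
~Q xor P = T xor T = F
(~Q xor P) nor R = F nor T = F
~((~Q xor P) nor R) = ~F = T
P -> Q = T -> F = F
P -> (P -> Q) = T -> F = F
~((~Q xor P) nor R) & (P -> (P -> Q)) = T & F = F
Hence Statement 3 is false.

Count: 1.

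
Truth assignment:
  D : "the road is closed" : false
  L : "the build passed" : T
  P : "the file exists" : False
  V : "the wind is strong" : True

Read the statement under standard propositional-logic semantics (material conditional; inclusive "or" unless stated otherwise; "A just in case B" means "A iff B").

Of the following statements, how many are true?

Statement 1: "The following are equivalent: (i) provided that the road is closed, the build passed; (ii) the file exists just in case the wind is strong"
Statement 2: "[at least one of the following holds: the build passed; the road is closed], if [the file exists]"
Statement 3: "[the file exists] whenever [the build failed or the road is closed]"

Statement 1: This is (D -> L) iff (P iff V).

D -> L = False -> True = True
P iff V = False iff True = False
(D -> L) iff (P iff V) = True iff False = False
Thus Statement 1 is false.

Statement 2: This is P -> (L or D).

L or D = True or False = True
P -> (L or D) = False -> True = True
Hence Statement 2 is true.

Statement 3: In symbols: (not L or D) -> P

not L = not True = False
not L or D = False or False = False
(not L or D) -> P = False -> False = True
Thus Statement 3 is true.

2 of the 3 statements are true (Statement 2, Statement 3).

2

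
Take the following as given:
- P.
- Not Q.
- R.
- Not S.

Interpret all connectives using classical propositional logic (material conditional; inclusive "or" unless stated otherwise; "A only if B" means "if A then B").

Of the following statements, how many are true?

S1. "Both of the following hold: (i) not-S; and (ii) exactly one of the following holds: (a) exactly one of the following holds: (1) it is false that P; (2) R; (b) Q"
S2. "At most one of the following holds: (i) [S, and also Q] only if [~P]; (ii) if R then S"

2

S1: This is not S and ((not P xor R) xor Q).

not S = not False = True
not P = not True = False
not P xor R = False xor True = True
(not P xor R) xor Q = True xor False = True
not S and ((not P xor R) xor Q) = True and True = True
Thus S1 is true.

S2: This is ((S and Q) -> not P) nand (R -> S).

S and Q = False and False = False
not P = not True = False
(S and Q) -> not P = False -> False = True
R -> S = True -> False = False
((S and Q) -> not P) nand (R -> S) = True nand False = True
So S2 is true.

True statements: 2.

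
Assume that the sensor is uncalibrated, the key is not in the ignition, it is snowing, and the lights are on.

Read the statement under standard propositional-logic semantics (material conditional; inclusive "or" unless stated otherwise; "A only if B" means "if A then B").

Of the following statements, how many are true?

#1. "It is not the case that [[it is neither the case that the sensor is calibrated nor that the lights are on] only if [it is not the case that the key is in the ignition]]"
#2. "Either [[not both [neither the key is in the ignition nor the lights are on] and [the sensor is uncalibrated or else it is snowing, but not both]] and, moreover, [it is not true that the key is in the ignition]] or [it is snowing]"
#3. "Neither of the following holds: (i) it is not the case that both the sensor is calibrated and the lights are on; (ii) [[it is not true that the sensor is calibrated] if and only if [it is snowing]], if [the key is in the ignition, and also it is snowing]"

1

Let P = "the sensor is calibrated" (F), S = "the lights are on" (T), Q = "the key is in the ignition" (F), R = "it is snowing" (T).

#1: Parsed as ¬((P ↓ S) → ¬Q)

P ↓ S = F ↓ T = F
¬Q = ¬F = T
(P ↓ S) → ¬Q = F → T = T
¬((P ↓ S) → ¬Q) = ¬T = F
Hence #1 is false.

#2: Parsed as (((Q ↓ S) ↑ (¬P ⊕ R)) ∧ ¬Q) ∨ R

Q ↓ S = F ↓ T = F
¬P = ¬F = T
¬P ⊕ R = T ⊕ T = F
(Q ↓ S) ↑ (¬P ⊕ R) = F ↑ F = T
¬Q = ¬F = T
((Q ↓ S) ↑ (¬P ⊕ R)) ∧ ¬Q = T ∧ T = T
(((Q ↓ S) ↑ (¬P ⊕ R)) ∧ ¬Q) ∨ R = T ∨ T = T
So #2 is true.

#3: This is (P ↑ S) ↓ ((Q ∧ R) → (¬P ↔ R)).

P ↑ S = F ↑ T = T
Q ∧ R = F ∧ T = F
¬P = ¬F = T
¬P ↔ R = T ↔ T = T
(Q ∧ R) → (¬P ↔ R) = F → T = T
(P ↑ S) ↓ ((Q ∧ R) → (¬P ↔ R)) = T ↓ T = F
Hence #3 is false.

1 of the 3 statements is true (#2).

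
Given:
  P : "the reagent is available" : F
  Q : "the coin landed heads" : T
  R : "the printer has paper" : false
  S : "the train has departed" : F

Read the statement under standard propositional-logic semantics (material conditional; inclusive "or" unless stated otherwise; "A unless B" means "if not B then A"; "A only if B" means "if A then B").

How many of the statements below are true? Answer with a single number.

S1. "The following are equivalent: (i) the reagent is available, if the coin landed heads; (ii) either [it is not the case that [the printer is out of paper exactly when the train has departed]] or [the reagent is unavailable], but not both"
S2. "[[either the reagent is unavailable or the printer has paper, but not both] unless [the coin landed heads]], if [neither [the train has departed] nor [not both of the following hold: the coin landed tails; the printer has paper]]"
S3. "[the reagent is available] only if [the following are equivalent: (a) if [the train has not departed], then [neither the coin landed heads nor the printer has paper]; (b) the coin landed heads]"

S1: In symbols: (Q → P) ↔ (¬(¬R ↔ S) ⊕ ¬P)

Q → P = T → F = F
¬R = ¬F = T
¬R ↔ S = T ↔ F = F
¬(¬R ↔ S) = ¬F = T
¬P = ¬F = T
¬(¬R ↔ S) ⊕ ¬P = T ⊕ T = F
(Q → P) ↔ (¬(¬R ↔ S) ⊕ ¬P) = F ↔ F = T
Thus S1 is true.

S2: Parsed as (S ↓ (¬Q ↑ R)) → ((¬P ⊕ R) ∨ Q)

¬Q = ¬T = F
¬Q ↑ R = F ↑ F = T
S ↓ (¬Q ↑ R) = F ↓ T = F
¬P = ¬F = T
¬P ⊕ R = T ⊕ F = T
(¬P ⊕ R) ∨ Q = T ∨ T = T
(S ↓ (¬Q ↑ R)) → ((¬P ⊕ R) ∨ Q) = F → T = T
So S2 is true.

S3: This is P → ((¬S → (Q ↓ R)) ↔ Q).

¬S = ¬F = T
Q ↓ R = T ↓ F = F
¬S → (Q ↓ R) = T → F = F
(¬S → (Q ↓ R)) ↔ Q = F ↔ T = F
P → ((¬S → (Q ↓ R)) ↔ Q) = F → F = T
So S3 is true.

Count: 3.

3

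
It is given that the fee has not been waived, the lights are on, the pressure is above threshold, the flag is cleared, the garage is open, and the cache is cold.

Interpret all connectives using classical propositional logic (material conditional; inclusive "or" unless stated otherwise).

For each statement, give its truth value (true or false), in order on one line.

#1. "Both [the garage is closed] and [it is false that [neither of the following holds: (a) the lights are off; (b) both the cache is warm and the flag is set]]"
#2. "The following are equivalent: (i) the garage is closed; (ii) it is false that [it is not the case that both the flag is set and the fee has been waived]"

Let U = "the garage is closed" (F), Q = "the lights are on" (T), V = "the cache is warm" (F), S = "the flag is set" (F), P = "the fee has been waived" (F).

#1: In symbols: U ∧ ¬(¬Q ↓ (V ∧ S))

¬Q = ¬T = F
V ∧ S = F ∧ F = F
¬Q ↓ (V ∧ S) = F ↓ F = T
¬(¬Q ↓ (V ∧ S)) = ¬T = F
U ∧ ¬(¬Q ↓ (V ∧ S)) = F ∧ F = F
So #1 is false.

#2: Parsed as U ↔ ¬(S ↑ P)

S ↑ P = F ↑ F = T
¬(S ↑ P) = ¬T = F
U ↔ ¬(S ↑ P) = F ↔ F = T
Thus #2 is true.

#1 false / #2 true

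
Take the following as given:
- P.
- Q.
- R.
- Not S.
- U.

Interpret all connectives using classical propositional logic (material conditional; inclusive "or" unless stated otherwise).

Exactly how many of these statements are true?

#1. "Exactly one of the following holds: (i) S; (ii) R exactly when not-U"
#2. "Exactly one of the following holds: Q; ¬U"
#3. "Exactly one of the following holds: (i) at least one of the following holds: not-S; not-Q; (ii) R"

1

#1: In symbols: S xor (R iff not U)

not U = not True = False
R iff not U = True iff False = False
S xor (R iff not U) = False xor False = False
Thus #1 is false.

#2: Formalization: Q xor not U

not U = not True = False
Q xor not U = True xor False = True
So #2 is true.

#3: Formalization: (not S or not Q) xor R

not S = not False = True
not Q = not True = False
not S or not Q = True or False = True
(not S or not Q) xor R = True xor True = False
Hence #3 is false.

True statements: 1 (#2).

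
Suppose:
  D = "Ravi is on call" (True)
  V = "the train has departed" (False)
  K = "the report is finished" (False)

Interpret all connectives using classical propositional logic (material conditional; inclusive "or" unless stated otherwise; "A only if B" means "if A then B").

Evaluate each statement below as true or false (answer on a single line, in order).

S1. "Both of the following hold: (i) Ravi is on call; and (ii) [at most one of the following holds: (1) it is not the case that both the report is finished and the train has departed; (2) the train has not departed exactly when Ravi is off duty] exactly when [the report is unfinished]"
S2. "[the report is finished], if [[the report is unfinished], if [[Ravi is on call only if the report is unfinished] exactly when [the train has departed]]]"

S1: Formalization: D & (((K nand V) nand (~V <-> ~D)) <-> ~K)

K nand V = F nand F = T
~V = ~F = T
~D = ~T = F
~V <-> ~D = T <-> F = F
(K nand V) nand (~V <-> ~D) = T nand F = T
~K = ~F = T
((K nand V) nand (~V <-> ~D)) <-> ~K = T <-> T = T
D & (((K nand V) nand (~V <-> ~D)) <-> ~K) = T & T = T
Thus S1 is true.

S2: Parsed as (((D -> ~K) <-> V) -> ~K) -> K

~K = ~F = T
D -> ~K = T -> T = T
(D -> ~K) <-> V = T <-> F = F
~K = ~F = T
((D -> ~K) <-> V) -> ~K = F -> T = T
(((D -> ~K) <-> V) -> ~K) -> K = T -> F = F
So S2 is false.

S1 true, S2 false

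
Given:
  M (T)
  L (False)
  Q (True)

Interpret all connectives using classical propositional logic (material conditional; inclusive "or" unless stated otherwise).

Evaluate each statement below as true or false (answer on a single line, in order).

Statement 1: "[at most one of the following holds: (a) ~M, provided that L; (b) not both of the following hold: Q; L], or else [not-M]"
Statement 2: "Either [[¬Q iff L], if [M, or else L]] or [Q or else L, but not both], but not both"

Statement 1 F; Statement 2 F

Statement 1: In symbols: ((L -> ~M) nand (Q nand L)) | ~M

~M = ~T = F
L -> ~M = F -> F = T
Q nand L = T nand F = T
(L -> ~M) nand (Q nand L) = T nand T = F
~M = ~T = F
((L -> ~M) nand (Q nand L)) | ~M = F | F = F
Thus Statement 1 is false.

Statement 2: In symbols: ((M | L) -> (~Q <-> L)) xor (Q xor L)

M | L = T | F = T
~Q = ~T = F
~Q <-> L = F <-> F = T
(M | L) -> (~Q <-> L) = T -> T = T
Q xor L = T xor F = T
((M | L) -> (~Q <-> L)) xor (Q xor L) = T xor T = F
Thus Statement 2 is false.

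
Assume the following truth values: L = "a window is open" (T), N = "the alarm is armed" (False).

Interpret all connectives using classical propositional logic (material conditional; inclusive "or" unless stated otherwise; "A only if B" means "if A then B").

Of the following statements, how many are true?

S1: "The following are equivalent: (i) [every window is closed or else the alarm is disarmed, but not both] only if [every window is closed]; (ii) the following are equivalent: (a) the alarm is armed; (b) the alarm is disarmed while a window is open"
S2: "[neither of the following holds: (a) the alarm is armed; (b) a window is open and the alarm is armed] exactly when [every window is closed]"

1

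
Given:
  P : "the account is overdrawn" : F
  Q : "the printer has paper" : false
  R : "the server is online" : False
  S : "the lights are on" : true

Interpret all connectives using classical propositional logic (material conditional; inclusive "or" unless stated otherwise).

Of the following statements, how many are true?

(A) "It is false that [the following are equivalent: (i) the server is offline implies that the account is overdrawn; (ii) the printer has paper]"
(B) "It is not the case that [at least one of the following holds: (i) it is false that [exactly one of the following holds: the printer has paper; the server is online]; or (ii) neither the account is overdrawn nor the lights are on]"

(A): In symbols: ~((~R -> P) <-> Q)

~R = ~F = T
~R -> P = T -> F = F
(~R -> P) <-> Q = F <-> F = T
~((~R -> P) <-> Q) = ~T = F
Thus (A) is false.

(B): Formalization: ~(~(Q xor R) | (P nor S))

Q xor R = F xor F = F
~(Q xor R) = ~F = T
P nor S = F nor T = F
~(Q xor R) | (P nor S) = T | F = T
~(~(Q xor R) | (P nor S)) = ~T = F
Hence (B) is false.

True statements: 0 (none).

0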